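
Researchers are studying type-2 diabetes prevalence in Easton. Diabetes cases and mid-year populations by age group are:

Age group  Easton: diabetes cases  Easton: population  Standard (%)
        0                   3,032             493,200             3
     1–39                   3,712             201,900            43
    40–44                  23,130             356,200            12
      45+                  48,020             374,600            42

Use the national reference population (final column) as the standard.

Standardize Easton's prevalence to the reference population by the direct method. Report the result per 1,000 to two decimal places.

Age-specific rates per 1,000 for Easton: 6.148, 18.385, 64.935, 128.190.
Standard weights: 0.03, 0.43, 0.12, 0.42.
Standardized rate: 0.0300×6.148 + 0.4300×18.385 + 0.1200×64.935 + 0.4200×128.190 = 69.7222 per 1,000.

69.72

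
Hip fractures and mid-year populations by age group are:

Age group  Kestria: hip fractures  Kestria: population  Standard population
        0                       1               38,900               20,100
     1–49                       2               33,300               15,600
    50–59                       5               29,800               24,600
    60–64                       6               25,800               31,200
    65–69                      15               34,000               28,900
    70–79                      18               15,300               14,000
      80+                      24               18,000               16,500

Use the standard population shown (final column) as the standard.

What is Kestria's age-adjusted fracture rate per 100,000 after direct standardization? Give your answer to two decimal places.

Age-specific rates per 100,000 for Kestria: 2.57, 6.01, 16.78, 23.26, 44.12, 117.65, 133.33.
Standard total = 150,900; weights = 0.1332, 0.1034, 0.1630, 0.2068, 0.1915, 0.0928, 0.1093.
Standardized rate: 0.1332×2.57 + 0.1034×6.01 + 0.1630×16.78 + 0.2068×23.26 + 0.1915×44.12 + 0.0928×117.65 + 0.1093×133.33 = 42.4503 per 100,000.

42.45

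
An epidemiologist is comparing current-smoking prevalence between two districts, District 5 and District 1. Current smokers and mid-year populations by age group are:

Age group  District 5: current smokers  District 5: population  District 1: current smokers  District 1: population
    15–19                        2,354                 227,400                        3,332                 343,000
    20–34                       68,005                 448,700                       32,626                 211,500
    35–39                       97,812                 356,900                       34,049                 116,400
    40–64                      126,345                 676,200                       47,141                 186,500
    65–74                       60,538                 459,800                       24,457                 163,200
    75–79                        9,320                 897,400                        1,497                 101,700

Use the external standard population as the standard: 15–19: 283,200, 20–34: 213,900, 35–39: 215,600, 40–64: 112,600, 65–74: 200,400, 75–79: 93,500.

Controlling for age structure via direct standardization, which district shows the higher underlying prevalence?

Age-specific rates per 1,000 for District 5: 10.352, 151.560, 274.060, 186.846, 131.662, 10.386.
For District 1: 9.714, 154.260, 292.517, 252.767, 149.859, 14.720.
Standard total = 1,119,200; weights = 0.2530, 0.1911, 0.1926, 0.1006, 0.1791, 0.0835.
District 5: 0.2530×10.352 + 0.1911×151.560 + 0.1926×274.060 + 0.1006×186.846 + 0.1791×131.662 + 0.0835×10.386 = 127.6202 per 1,000.
District 1: 0.2530×9.714 + 0.1911×154.260 + 0.1926×292.517 + 0.1006×252.767 + 0.1791×149.859 + 0.0835×14.720 = 141.7831 per 1,000.

District 1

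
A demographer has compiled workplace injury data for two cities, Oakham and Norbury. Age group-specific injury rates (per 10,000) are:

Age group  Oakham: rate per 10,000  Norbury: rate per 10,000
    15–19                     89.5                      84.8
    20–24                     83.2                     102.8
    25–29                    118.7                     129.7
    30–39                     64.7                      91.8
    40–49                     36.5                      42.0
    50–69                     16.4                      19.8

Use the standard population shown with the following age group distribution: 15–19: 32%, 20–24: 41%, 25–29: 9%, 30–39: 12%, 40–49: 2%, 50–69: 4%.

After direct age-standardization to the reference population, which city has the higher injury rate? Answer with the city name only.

Norbury

Standard weights: 0.32, 0.41, 0.09, 0.12, 0.02, 0.04.
Oakham: 0.3200×89.5 + 0.4100×83.2 + 0.0900×118.7 + 0.1200×64.7 + 0.0200×36.5 + 0.0400×16.4 = 82.5850 per 10,000.
Norbury: 0.3200×84.8 + 0.4100×102.8 + 0.0900×129.7 + 0.1200×91.8 + 0.0200×42.0 + 0.0400×19.8 = 93.6050 per 10,000.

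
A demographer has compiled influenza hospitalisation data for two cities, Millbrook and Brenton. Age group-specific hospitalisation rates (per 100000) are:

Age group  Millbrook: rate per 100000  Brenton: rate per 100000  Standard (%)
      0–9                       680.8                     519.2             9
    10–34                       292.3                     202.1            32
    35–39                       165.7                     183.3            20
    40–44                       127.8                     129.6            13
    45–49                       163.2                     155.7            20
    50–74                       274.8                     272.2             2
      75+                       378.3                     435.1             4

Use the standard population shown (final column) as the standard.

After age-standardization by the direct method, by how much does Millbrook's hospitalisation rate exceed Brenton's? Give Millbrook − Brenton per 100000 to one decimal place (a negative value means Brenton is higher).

38.9

Standard weights: 0.09, 0.32, 0.20, 0.13, 0.20, 0.02, 0.04.
Millbrook: 0.0900×680.8 + 0.3200×292.3 + 0.2000×165.7 + 0.1300×127.8 + 0.2000×163.2 + 0.0200×274.8 + 0.0400×378.3 = 257.8300 per 100000.
Brenton: 0.0900×519.2 + 0.3200×202.1 + 0.2000×183.3 + 0.1300×129.6 + 0.2000×155.7 + 0.0200×272.2 + 0.0400×435.1 = 218.8960 per 100000.
Difference = 257.8300 − 218.8960 = 38.9340.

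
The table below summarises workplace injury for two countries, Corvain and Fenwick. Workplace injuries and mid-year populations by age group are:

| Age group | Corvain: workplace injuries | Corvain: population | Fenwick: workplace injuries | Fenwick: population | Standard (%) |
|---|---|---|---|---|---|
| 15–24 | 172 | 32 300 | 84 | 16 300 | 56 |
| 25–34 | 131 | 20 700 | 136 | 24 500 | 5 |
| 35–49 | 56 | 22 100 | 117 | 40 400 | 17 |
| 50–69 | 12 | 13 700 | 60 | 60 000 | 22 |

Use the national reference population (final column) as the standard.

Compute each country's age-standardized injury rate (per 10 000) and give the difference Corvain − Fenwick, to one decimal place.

0.5

Age-specific rates per 10 000 for Corvain: 53.25, 63.29, 25.34, 8.76.
For Fenwick: 51.53, 55.51, 28.96, 10.00.
Standard weights: 0.56, 0.05, 0.17, 0.22.
Corvain: 0.5600×53.25 + 0.0500×63.29 + 0.1700×25.34 + 0.2200×8.76 = 39.2194 per 10 000.
Fenwick: 0.5600×51.53 + 0.0500×55.51 + 0.1700×28.96 + 0.2200×10.00 = 38.7577 per 10 000.
Difference = 39.2194 − 38.7577 = 0.4617.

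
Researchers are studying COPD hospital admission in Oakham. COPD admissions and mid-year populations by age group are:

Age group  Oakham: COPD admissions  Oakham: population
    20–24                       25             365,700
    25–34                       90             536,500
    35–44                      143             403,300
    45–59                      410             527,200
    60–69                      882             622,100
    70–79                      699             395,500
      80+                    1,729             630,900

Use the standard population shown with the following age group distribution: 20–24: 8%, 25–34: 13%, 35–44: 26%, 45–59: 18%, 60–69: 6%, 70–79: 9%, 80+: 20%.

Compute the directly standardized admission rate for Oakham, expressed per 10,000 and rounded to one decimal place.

Age-specific rates per 10,000 for Oakham: 0.68, 1.68, 3.55, 7.78, 14.18, 17.67, 27.41.
Standard weights: 0.08, 0.13, 0.26, 0.18, 0.06, 0.09, 0.20.
Standardized rate: 0.0800×0.68 + 0.1300×1.68 + 0.2600×3.55 + 0.1800×7.78 + 0.0600×14.18 + 0.0900×17.67 + 0.2000×27.41 = 10.5169 per 10,000.

10.5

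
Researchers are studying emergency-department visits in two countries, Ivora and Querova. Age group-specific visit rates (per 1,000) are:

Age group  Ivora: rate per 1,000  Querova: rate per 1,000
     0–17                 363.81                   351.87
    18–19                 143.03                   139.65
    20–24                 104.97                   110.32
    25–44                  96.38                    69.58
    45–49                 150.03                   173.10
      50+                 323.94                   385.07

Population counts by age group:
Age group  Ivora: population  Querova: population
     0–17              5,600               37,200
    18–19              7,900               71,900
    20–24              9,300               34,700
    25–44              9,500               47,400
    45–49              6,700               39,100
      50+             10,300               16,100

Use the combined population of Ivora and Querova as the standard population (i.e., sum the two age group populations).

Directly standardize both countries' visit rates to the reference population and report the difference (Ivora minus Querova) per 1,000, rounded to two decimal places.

Combined standard total = 295,700; weights = 0.1447, 0.2699, 0.1488, 0.1924, 0.1549, 0.0893.
Ivora: 0.1447×363.81 + 0.2699×143.03 + 0.1488×104.97 + 0.1924×96.38 + 0.1549×150.03 + 0.0893×323.94 = 177.5819 per 1,000.
Querova: 0.1447×351.87 + 0.2699×139.65 + 0.1488×110.32 + 0.1924×69.58 + 0.1549×173.10 + 0.0893×385.07 = 179.6115 per 1,000.
Difference = 177.5819 − 179.6115 = -2.0296.

-2.03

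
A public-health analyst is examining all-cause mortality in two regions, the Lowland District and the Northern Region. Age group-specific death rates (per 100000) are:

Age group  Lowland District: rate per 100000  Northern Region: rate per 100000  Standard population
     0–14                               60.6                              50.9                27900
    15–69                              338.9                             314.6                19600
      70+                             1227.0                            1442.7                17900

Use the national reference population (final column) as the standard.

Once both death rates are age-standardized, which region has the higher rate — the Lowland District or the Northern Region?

Northern Region

Standard total = 65400; weights = 0.4266, 0.2997, 0.2737.
The Lowland District: 0.4266×60.6 + 0.2997×338.9 + 0.2737×1227.0 = 463.2489 per 100000.
The Northern Region: 0.4266×50.9 + 0.2997×314.6 + 0.2737×1442.7 = 510.8654 per 100000.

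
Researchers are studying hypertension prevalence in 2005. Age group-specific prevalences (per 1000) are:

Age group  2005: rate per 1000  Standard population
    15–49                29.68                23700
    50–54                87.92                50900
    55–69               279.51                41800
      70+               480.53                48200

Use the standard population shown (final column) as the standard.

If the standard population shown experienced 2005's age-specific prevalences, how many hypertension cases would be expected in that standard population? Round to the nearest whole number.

40024

Expected hypertension cases = Σ (standard pop × age-specific rate ÷ 1000)
= 23700×29.68/1000 + 50900×87.92/1000 + 41800×279.51/1000 + 48200×480.53/1000
= 703.42 + 4475.13 + 11683.52 + 23161.55 = 40023.61.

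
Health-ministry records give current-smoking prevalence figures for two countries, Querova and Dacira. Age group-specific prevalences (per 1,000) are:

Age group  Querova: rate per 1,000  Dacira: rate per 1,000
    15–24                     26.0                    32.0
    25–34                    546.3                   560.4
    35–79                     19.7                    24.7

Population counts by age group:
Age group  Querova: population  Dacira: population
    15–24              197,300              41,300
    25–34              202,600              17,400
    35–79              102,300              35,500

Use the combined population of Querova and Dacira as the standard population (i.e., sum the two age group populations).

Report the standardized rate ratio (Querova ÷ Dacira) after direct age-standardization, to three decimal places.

0.961

Combined standard total = 596,400; weights = 0.4001, 0.3689, 0.2311.
Querova: 0.4001×26.0 + 0.3689×546.3 + 0.2311×19.7 = 216.4726 per 1,000.
Dacira: 0.4001×32.0 + 0.3689×560.4 + 0.2311×24.7 = 225.2295 per 1,000.
Ratio = 216.4726 ÷ 225.2295 = 0.96112.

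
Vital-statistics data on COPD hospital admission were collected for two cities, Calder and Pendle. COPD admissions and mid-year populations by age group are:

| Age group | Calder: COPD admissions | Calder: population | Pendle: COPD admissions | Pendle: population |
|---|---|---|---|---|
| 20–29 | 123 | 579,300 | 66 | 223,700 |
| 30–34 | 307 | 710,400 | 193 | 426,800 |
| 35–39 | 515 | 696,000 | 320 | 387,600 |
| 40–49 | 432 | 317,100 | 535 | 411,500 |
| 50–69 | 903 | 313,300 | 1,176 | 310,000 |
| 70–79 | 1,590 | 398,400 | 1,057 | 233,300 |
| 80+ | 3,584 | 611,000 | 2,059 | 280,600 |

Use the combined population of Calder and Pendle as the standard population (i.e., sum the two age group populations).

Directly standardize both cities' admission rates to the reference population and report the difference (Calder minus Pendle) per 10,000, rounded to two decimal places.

-4.00

Age-specific rates per 10,000 for Calder: 2.12, 4.32, 7.40, 13.62, 28.82, 39.91, 58.66.
For Pendle: 2.95, 4.52, 8.26, 13.00, 37.94, 45.31, 73.38.
Combined standard total = 5,899,000; weights = 0.1361, 0.1928, 0.1837, 0.1235, 0.1057, 0.1071, 0.1511.
Calder: 0.1361×2.12 + 0.1928×4.32 + 0.1837×7.40 + 0.1235×13.62 + 0.1057×28.82 + 0.1071×39.91 + 0.1511×58.66 = 20.3490 per 10,000.
Pendle: 0.1361×2.95 + 0.1928×4.52 + 0.1837×8.26 + 0.1235×13.00 + 0.1057×37.94 + 0.1071×45.31 + 0.1511×73.38 = 24.3465 per 10,000.
Difference = 20.3490 − 24.3465 = -3.9975.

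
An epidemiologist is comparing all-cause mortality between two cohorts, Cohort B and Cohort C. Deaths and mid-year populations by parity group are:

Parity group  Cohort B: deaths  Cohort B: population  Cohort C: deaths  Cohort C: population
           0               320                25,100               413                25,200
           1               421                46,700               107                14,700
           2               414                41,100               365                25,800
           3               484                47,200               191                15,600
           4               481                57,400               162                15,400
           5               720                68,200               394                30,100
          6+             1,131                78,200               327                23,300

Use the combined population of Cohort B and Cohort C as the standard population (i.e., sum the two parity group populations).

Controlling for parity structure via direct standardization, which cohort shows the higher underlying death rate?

Parity-specific rates per 100,000 for Cohort B: 1274.90, 901.50, 1007.30, 1025.42, 837.98, 1055.72, 1446.29.
For Cohort C: 1638.89, 727.89, 1414.73, 1224.36, 1051.95, 1308.97, 1403.43.
Combined standard total = 514,000; weights = 0.0979, 0.1195, 0.1302, 0.1222, 0.1416, 0.1912, 0.1975.
Cohort B: 0.0979×1274.90 + 0.1195×901.50 + 0.1302×1007.30 + 0.1222×1025.42 + 0.1416×837.98 + 0.1912×1055.72 + 0.1975×1446.29 = 1095.0293 per 100,000.
Cohort C: 0.0979×1638.89 + 0.1195×727.89 + 0.1302×1414.73 + 0.1222×1224.36 + 0.1416×1051.95 + 0.1912×1308.97 + 0.1975×1403.43 = 1257.5210 per 100,000.

Cohort C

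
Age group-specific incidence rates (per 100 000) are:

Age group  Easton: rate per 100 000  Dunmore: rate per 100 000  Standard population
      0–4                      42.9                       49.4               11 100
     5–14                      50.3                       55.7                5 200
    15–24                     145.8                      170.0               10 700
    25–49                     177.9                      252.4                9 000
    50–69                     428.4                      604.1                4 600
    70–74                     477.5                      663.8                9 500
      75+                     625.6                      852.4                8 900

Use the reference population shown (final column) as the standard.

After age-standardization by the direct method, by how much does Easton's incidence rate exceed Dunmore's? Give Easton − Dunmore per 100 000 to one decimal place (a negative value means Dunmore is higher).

Standard total = 59 000; weights = 0.1881, 0.0881, 0.1814, 0.1525, 0.0780, 0.1610, 0.1508.
Easton: 0.1881×42.9 + 0.0881×50.3 + 0.1814×145.8 + 0.1525×177.9 + 0.0780×428.4 + 0.1610×477.5 + 0.1508×625.6 = 270.7397 per 100 000.
Dunmore: 0.1881×49.4 + 0.0881×55.7 + 0.1814×170.0 + 0.1525×252.4 + 0.0780×604.1 + 0.1610×663.8 + 0.1508×852.4 = 366.1000 per 100 000.
Difference = 270.7397 − 366.1000 = -95.3603.

-95.4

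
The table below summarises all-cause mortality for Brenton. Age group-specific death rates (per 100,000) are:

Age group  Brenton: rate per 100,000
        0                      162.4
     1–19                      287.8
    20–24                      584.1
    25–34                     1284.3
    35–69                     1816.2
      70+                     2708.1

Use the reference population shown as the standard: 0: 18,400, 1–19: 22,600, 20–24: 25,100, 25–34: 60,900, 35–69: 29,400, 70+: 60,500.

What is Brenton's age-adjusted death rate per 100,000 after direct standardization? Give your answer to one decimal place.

Standard total = 216,900; weights = 0.0848, 0.1042, 0.1157, 0.2808, 0.1355, 0.2789.
Standardized rate: 0.0848×162.4 + 0.1042×287.8 + 0.1157×584.1 + 0.2808×1284.3 + 0.1355×1816.2 + 0.2789×2708.1 = 1473.5065 per 100,000.

1473.5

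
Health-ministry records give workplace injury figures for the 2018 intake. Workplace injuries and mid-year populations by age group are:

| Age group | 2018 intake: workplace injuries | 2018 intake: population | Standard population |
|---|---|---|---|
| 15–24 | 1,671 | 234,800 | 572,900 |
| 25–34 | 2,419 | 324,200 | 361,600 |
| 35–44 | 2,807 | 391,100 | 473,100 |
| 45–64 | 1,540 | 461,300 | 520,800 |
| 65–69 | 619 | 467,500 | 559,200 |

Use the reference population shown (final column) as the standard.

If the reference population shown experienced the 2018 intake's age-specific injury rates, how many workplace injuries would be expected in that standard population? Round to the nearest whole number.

12650

Age-specific rates per 10,000 for the 2018 intake: 71.17, 74.61, 71.77, 33.38, 13.24.
Expected workplace injuries = Σ (standard pop × age-specific rate ÷ 10,000)
= 572,900×71.17/10,000 + 361,600×74.61/10,000 + 473,100×71.77/10,000 + 520,800×33.38/10,000 + 559,200×13.24/10,000
= 4077.15 + 2698.06 + 3395.53 + 1738.63 + 740.42 = 12649.79.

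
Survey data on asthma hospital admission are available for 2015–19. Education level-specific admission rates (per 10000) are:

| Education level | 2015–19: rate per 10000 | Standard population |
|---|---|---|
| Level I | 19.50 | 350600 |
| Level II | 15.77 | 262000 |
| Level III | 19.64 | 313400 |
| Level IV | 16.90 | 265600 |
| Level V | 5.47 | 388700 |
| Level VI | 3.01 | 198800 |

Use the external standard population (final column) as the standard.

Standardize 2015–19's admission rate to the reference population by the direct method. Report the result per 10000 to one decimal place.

Standard total = 1779100; weights = 0.1971, 0.1473, 0.1762, 0.1493, 0.2185, 0.1117.
Standardized rate: 0.1971×19.50 + 0.1473×15.77 + 0.1762×19.64 + 0.1493×16.90 + 0.2185×5.47 + 0.1117×3.01 = 13.6793 per 10000.

13.7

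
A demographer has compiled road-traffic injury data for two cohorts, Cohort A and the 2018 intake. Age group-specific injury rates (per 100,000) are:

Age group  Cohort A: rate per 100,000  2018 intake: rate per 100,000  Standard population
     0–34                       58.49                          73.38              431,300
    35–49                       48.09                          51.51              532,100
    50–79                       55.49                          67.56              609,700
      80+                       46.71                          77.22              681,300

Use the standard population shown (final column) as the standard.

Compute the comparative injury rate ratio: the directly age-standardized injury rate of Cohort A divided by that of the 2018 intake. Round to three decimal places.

Standard total = 2,254,400; weights = 0.1913, 0.2360, 0.2704, 0.3022.
Cohort A: 0.1913×58.49 + 0.2360×48.09 + 0.2704×55.49 + 0.3022×46.71 = 51.6639 per 100,000.
The 2018 intake: 0.1913×73.38 + 0.2360×51.51 + 0.2704×67.56 + 0.3022×77.22 = 67.8046 per 100,000.
Ratio = 51.6639 ÷ 67.8046 = 0.76195.

0.762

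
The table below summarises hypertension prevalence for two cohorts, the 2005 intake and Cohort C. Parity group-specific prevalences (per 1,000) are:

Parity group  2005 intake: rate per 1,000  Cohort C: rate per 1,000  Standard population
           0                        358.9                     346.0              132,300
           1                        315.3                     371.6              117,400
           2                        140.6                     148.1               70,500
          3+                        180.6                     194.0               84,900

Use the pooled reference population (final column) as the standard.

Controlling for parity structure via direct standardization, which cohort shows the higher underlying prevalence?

Cohort C

Standard total = 405,100; weights = 0.3266, 0.2898, 0.1740, 0.2096.
The 2005 intake: 0.3266×358.9 + 0.2898×315.3 + 0.1740×140.6 + 0.2096×180.6 = 270.9058 per 1,000.
Cohort C: 0.3266×346.0 + 0.2898×371.6 + 0.1740×148.1 + 0.2096×194.0 = 287.1224 per 1,000.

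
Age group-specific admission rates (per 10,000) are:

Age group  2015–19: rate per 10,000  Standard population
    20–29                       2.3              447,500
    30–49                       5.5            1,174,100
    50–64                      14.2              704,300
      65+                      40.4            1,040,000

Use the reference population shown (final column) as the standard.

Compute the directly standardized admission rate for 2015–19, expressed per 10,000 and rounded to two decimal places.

17.68

Standard total = 3,365,900; weights = 0.1330, 0.3488, 0.2092, 0.3090.
Standardized rate: 0.1330×2.3 + 0.3488×5.5 + 0.2092×14.2 + 0.3090×40.4 = 17.6784 per 10,000.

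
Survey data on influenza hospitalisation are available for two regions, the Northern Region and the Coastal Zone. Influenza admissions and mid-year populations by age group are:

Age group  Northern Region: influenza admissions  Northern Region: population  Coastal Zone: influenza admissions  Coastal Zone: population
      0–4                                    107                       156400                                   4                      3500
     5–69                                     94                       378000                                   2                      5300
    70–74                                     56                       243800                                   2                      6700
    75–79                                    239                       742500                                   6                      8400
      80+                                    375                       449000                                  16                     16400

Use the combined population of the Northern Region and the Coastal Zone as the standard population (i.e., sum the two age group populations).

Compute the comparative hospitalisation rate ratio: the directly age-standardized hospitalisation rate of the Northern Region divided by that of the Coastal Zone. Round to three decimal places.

Age-specific rates per 100000 for the Northern Region: 68.41, 24.87, 22.97, 32.19, 83.52.
For the Coastal Zone: 114.29, 37.74, 29.85, 71.43, 97.56.
Combined standard total = 2010000; weights = 0.0796, 0.1907, 0.1246, 0.3736, 0.2315.
The Northern Region: 0.0796×68.41 + 0.1907×24.87 + 0.1246×22.97 + 0.3736×32.19 + 0.2315×83.52 = 44.4106 per 100000.
The Coastal Zone: 0.0796×114.29 + 0.1907×37.74 + 0.1246×29.85 + 0.3736×71.43 + 0.2315×97.56 = 69.2819 per 100000.
Ratio = 44.4106 ÷ 69.2819 = 0.64101.

0.641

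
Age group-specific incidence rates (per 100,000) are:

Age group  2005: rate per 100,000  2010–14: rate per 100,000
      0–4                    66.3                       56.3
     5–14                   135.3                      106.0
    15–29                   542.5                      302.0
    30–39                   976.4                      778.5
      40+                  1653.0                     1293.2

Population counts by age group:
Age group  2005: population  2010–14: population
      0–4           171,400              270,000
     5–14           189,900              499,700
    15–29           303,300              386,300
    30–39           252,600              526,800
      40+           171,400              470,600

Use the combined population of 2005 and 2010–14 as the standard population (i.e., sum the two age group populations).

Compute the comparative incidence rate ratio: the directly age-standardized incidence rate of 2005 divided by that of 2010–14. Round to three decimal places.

Combined standard total = 3,242,000; weights = 0.1362, 0.2127, 0.2127, 0.2404, 0.1980.
2005: 0.1362×66.3 + 0.2127×135.3 + 0.2127×542.5 + 0.2404×976.4 + 0.1980×1653.0 = 715.2708 per 100,000.
2010–14: 0.1362×56.3 + 0.2127×106.0 + 0.2127×302.0 + 0.2404×778.5 + 0.1980×1293.2 = 537.6943 per 100,000.
Ratio = 715.2708 ÷ 537.6943 = 1.33026.

1.330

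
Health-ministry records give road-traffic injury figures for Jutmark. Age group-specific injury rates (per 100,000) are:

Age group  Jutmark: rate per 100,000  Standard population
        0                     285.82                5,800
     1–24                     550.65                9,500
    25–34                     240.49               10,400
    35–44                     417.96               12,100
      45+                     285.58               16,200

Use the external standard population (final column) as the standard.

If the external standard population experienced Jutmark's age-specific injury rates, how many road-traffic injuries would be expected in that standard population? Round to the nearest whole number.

191

Expected road-traffic injuries = Σ (standard pop × age-specific rate ÷ 100,000)
= 5,800×285.82/100,000 + 9,500×550.65/100,000 + 10,400×240.49/100,000 + 12,100×417.96/100,000 + 16,200×285.58/100,000
= 16.58 + 52.31 + 25.01 + 50.57 + 46.26 = 190.74.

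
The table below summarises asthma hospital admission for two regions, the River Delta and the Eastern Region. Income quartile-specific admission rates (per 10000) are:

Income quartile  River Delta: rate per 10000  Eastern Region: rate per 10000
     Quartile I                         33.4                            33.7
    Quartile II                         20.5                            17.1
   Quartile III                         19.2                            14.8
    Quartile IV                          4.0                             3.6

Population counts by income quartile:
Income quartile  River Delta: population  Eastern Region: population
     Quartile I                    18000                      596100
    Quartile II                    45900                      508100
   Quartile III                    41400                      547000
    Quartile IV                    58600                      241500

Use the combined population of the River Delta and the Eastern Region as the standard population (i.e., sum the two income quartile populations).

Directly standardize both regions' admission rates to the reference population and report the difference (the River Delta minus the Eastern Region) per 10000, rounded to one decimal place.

2.1

Combined standard total = 2056600; weights = 0.2986, 0.2694, 0.2861, 0.1459.
The River Delta: 0.2986×33.4 + 0.2694×20.5 + 0.2861×19.2 + 0.1459×4.0 = 21.5723 per 10000.
The Eastern Region: 0.2986×33.7 + 0.2694×17.1 + 0.2861×14.8 + 0.1459×3.6 = 19.4288 per 10000.
Difference = 21.5723 − 19.4288 = 2.1435.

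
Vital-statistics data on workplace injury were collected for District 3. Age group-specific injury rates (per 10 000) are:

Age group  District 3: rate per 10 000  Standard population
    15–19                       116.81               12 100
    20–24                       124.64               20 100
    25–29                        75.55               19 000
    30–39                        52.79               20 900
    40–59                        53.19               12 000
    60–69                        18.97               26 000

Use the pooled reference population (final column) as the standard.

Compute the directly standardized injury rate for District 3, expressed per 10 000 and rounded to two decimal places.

68.93

Standard total = 110 100; weights = 0.1099, 0.1826, 0.1726, 0.1898, 0.1090, 0.2361.
Standardized rate: 0.1099×116.81 + 0.1826×124.64 + 0.1726×75.55 + 0.1898×52.79 + 0.1090×53.19 + 0.2361×18.97 = 68.9276 per 10 000.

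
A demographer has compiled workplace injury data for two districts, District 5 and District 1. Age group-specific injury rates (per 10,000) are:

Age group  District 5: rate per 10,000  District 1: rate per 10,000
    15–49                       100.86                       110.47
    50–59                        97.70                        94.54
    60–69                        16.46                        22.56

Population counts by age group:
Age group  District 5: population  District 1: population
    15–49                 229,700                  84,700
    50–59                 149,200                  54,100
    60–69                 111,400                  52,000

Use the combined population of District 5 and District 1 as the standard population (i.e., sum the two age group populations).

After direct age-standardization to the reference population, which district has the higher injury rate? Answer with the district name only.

Combined standard total = 681,100; weights = 0.4616, 0.2985, 0.2399.
District 5: 0.4616×100.86 + 0.2985×97.70 + 0.2399×16.46 = 79.6687 per 10,000.
District 1: 0.4616×110.47 + 0.2985×94.54 + 0.2399×22.56 = 84.6250 per 10,000.

District 1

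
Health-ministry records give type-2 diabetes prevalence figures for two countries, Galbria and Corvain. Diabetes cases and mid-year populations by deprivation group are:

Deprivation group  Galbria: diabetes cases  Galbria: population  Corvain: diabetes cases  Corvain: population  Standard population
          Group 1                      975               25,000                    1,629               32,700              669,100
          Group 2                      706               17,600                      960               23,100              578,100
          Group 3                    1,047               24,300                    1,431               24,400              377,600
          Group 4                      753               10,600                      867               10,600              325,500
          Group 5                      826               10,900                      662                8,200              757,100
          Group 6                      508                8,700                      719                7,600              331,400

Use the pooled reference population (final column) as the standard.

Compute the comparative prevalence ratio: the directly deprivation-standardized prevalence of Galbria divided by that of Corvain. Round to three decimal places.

0.833

Deprivation-specific rates per 1,000 for Galbria: 39.000, 40.114, 43.086, 71.038, 75.780, 58.391.
For Corvain: 49.817, 41.558, 58.648, 81.792, 80.732, 94.605.
Standard total = 3,038,800; weights = 0.2202, 0.1902, 0.1243, 0.1071, 0.2491, 0.1091.
Galbria: 0.2202×39.000 + 0.1902×40.114 + 0.1243×43.086 + 0.1071×71.038 + 0.2491×75.780 + 0.1091×58.391 = 54.4295 per 1,000.
Corvain: 0.2202×49.817 + 0.1902×41.558 + 0.1243×58.648 + 0.1071×81.792 + 0.2491×80.732 + 0.1091×94.605 = 65.3548 per 1,000.
Ratio = 54.4295 ÷ 65.3548 = 0.83283.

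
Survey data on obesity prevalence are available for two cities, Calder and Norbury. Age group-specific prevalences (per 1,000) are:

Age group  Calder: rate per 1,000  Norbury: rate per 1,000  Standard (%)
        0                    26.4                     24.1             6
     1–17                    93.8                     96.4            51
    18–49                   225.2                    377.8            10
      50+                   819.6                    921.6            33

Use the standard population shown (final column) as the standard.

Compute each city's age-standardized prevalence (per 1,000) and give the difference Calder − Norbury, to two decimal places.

-50.11

Standard weights: 0.06, 0.51, 0.10, 0.33.
Calder: 0.0600×26.4 + 0.5100×93.8 + 0.1000×225.2 + 0.3300×819.6 = 342.4100 per 1,000.
Norbury: 0.0600×24.1 + 0.5100×96.4 + 0.1000×377.8 + 0.3300×921.6 = 392.5180 per 1,000.
Difference = 342.4100 − 392.5180 = -50.1080.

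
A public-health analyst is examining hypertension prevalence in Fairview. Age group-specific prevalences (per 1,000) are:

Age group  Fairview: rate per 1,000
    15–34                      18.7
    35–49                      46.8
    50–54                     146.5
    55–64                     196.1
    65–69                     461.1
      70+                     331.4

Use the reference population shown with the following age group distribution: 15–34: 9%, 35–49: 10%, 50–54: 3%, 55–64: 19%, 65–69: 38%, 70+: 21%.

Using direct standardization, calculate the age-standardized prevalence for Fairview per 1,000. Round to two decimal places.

292.83

Standard weights: 0.09, 0.10, 0.03, 0.19, 0.38, 0.21.
Standardized rate: 0.0900×18.7 + 0.1000×46.8 + 0.0300×146.5 + 0.1900×196.1 + 0.3800×461.1 + 0.2100×331.4 = 292.8290 per 1,000.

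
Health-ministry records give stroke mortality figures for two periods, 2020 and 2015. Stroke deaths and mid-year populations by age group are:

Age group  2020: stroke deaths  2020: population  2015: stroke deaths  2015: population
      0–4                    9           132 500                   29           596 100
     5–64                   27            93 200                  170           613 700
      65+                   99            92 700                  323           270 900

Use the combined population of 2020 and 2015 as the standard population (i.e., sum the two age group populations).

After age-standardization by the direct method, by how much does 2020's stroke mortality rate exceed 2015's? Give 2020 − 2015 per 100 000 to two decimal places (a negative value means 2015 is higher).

Age-specific rates per 100 000 for 2020: 6.79, 28.97, 106.80.
For 2015: 4.86, 27.70, 119.23.
Combined standard total = 1 799 100; weights = 0.4050, 0.3929, 0.2021.
2020: 0.4050×6.79 + 0.3929×28.97 + 0.2021×106.80 = 35.7173 per 100 000.
2015: 0.4050×4.86 + 0.3929×27.70 + 0.2021×119.23 = 36.9513 per 100 000.
Difference = 35.7173 − 36.9513 = -1.2341.

-1.23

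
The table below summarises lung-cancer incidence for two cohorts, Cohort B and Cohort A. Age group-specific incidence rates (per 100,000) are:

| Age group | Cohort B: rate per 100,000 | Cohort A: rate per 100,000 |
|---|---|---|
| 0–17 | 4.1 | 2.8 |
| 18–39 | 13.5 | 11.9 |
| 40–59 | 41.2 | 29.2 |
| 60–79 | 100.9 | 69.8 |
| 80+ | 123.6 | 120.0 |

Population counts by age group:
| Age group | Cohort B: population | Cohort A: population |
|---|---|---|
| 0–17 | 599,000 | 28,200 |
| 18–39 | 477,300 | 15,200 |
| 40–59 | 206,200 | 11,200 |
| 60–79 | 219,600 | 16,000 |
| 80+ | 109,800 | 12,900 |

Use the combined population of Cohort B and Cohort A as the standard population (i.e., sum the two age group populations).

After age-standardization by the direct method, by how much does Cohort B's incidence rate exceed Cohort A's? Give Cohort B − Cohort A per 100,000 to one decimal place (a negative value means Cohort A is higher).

Combined standard total = 1,695,400; weights = 0.3699, 0.2905, 0.1282, 0.1390, 0.0724.
Cohort B: 0.3699×4.1 + 0.2905×13.5 + 0.1282×41.2 + 0.1390×100.9 + 0.0724×123.6 = 33.6882 per 100,000.
Cohort A: 0.3699×2.8 + 0.2905×11.9 + 0.1282×29.2 + 0.1390×69.8 + 0.0724×120.0 = 26.6214 per 100,000.
Difference = 33.6882 − 26.6214 = 7.0668.

7.1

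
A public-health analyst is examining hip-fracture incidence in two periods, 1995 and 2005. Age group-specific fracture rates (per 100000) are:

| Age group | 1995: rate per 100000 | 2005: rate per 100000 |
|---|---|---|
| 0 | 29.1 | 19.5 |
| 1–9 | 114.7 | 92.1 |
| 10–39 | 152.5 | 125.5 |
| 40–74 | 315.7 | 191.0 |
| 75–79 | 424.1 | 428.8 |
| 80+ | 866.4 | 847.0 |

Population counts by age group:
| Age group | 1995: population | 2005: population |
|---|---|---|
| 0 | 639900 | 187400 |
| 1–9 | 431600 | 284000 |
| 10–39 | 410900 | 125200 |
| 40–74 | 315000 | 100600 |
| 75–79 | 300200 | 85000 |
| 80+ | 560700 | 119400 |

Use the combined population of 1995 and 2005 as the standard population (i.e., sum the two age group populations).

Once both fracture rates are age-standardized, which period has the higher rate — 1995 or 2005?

Combined standard total = 3559900; weights = 0.2324, 0.2010, 0.1506, 0.1167, 0.1082, 0.1910.
1995: 0.2324×29.1 + 0.2010×114.7 + 0.1506×152.5 + 0.1167×315.7 + 0.1082×424.1 + 0.1910×866.4 = 301.0522 per 100000.
2005: 0.2324×19.5 + 0.2010×92.1 + 0.1506×125.5 + 0.1167×191.0 + 0.1082×428.8 + 0.1910×847.0 = 272.4565 per 100000.

1995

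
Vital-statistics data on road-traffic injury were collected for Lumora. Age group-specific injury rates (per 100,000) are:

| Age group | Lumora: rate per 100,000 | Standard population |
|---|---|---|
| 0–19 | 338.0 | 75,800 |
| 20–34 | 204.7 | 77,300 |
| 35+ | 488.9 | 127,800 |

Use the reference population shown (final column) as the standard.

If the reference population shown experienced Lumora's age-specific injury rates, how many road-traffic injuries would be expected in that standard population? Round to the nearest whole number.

Expected road-traffic injuries = Σ (standard pop × age-specific rate ÷ 100,000)
= 75,800×338.0/100,000 + 77,300×204.7/100,000 + 127,800×488.9/100,000
= 256.20 + 158.23 + 624.81 = 1039.25.

1039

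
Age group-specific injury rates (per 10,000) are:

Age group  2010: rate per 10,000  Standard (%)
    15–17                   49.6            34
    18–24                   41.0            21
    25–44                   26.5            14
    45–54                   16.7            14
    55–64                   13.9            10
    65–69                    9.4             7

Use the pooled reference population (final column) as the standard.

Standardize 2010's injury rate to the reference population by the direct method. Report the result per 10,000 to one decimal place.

33.6

Standard weights: 0.34, 0.21, 0.14, 0.14, 0.10, 0.07.
Standardized rate: 0.3400×49.6 + 0.2100×41.0 + 0.1400×26.5 + 0.1400×16.7 + 0.1000×13.9 + 0.0700×9.4 = 33.5700 per 10,000.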